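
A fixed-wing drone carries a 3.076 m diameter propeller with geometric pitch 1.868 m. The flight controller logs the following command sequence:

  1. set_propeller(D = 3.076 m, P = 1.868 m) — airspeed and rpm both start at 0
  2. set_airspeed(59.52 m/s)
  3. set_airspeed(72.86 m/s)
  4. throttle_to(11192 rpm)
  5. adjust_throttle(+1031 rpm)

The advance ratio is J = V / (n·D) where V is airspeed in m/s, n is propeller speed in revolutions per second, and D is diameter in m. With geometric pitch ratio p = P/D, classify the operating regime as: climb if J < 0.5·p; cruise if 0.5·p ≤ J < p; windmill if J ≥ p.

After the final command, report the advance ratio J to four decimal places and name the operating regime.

J = 0.1163, regime = climb

set_propeller: D = 3.076 m, P = 1.868 m (p = P/D = 0.607282); state ← (V=0, rpm=0)
set_airspeed(59.52): V ← 59.52 m/s
set_airspeed(72.86): V ← 72.86 m/s
throttle_to(11192): rpm ← 11192
adjust_throttle(+1031): rpm ← 11192 +1031 = 12223
final state: V = 72.86 m/s, rpm = 12223 → n = rpm/60 = 203.716667 rev/s
J = V / (n·D) = 72.86 / (203.716667 × 3.076) = 0.116272
regime bands: climb J<0.3036 | cruise [0.3036, 0.6073) | windmill J≥0.6073
J = 0.1163 → climb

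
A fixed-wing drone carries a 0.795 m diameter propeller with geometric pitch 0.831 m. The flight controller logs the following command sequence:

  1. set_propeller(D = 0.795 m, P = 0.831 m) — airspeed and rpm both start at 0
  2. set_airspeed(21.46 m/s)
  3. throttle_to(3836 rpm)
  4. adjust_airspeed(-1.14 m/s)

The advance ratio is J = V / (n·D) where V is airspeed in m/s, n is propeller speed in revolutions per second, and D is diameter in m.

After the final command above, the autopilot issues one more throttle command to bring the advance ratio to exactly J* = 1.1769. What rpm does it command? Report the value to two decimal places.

set_propeller: D = 0.795 m, P = 0.831 m (p = P/D = 1.045283); state ← (V=0, rpm=0)
set_airspeed(21.46): V ← 21.46 m/s
throttle_to(3836): rpm ← 3836
adjust_airspeed(-1.14): V ← 21.46 -1.14 = 20.32 m/s
final state: V = 20.32 m/s, rpm = 3836 → n = rpm/60 = 63.933333 rev/s
target J* = 1.1769; solve J* = V/(n·D) for n: n = V/(J*·D) = 20.32/(1.1769 × 0.795) = 21.717859 rev/s
rpm = 60·n = 1303.071549

rpm = 1303.07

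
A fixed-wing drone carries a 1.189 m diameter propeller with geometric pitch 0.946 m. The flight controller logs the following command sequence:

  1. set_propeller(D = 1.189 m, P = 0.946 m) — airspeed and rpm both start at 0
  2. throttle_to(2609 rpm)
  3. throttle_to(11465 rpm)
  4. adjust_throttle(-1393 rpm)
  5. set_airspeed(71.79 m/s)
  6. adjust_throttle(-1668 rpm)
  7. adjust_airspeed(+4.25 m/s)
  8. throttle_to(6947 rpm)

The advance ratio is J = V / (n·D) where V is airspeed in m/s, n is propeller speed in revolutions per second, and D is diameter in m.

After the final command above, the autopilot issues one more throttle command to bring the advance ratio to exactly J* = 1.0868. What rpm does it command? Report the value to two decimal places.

rpm = 3530.71

set_propeller: D = 1.189 m, P = 0.946 m (p = P/D = 0.795627); state ← (V=0, rpm=0)
throttle_to(2609): rpm ← 2609
throttle_to(11465): rpm ← 11465
adjust_throttle(-1393): rpm ← 11465 -1393 = 10072
set_airspeed(71.79): V ← 71.79 m/s
adjust_throttle(-1668): rpm ← 10072 -1668 = 8404
adjust_airspeed(+4.25): V ← 71.79 +4.25 = 76.04 m/s
throttle_to(6947): rpm ← 6947
final state: V = 76.04 m/s, rpm = 6947 → n = rpm/60 = 115.783333 rev/s
target J* = 1.0868; solve J* = V/(n·D) for n: n = V/(J*·D) = 76.04/(1.0868 × 1.189) = 58.845143 rev/s
rpm = 60·n = 3530.708590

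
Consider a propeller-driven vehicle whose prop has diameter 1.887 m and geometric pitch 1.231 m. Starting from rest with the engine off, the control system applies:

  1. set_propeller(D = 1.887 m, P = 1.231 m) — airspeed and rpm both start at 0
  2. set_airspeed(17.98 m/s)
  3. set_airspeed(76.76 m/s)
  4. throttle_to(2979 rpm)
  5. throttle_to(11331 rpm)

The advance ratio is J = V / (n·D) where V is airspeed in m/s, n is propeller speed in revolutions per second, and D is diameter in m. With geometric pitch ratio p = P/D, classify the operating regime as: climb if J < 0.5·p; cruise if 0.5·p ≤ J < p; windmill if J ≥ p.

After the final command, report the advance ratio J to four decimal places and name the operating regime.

J = 0.2154, regime = climb

set_propeller: D = 1.887 m, P = 1.231 m (p = P/D = 0.652358); state ← (V=0, rpm=0)
set_airspeed(17.98): V ← 17.98 m/s
set_airspeed(76.76): V ← 76.76 m/s
throttle_to(2979): rpm ← 2979
throttle_to(11331): rpm ← 11331
final state: V = 76.76 m/s, rpm = 11331 → n = rpm/60 = 188.850000 rev/s
J = V / (n·D) = 76.76 / (188.850000 × 1.887) = 0.215400
regime bands: climb J<0.3262 | cruise [0.3262, 0.6524) | windmill J≥0.6524
J = 0.2154 → climb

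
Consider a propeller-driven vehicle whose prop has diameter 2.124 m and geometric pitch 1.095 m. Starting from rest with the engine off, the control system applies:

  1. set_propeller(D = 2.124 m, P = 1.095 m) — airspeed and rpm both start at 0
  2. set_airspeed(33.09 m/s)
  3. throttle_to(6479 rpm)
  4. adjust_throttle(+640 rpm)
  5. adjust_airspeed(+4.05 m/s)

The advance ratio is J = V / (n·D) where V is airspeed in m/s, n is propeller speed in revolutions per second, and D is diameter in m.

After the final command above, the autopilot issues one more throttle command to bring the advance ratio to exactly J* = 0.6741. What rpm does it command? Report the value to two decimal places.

rpm = 1556.38

set_propeller: D = 2.124 m, P = 1.095 m (p = P/D = 0.515537); state ← (V=0, rpm=0)
set_airspeed(33.09): V ← 33.09 m/s
throttle_to(6479): rpm ← 6479
adjust_throttle(+640): rpm ← 6479 +640 = 7119
adjust_airspeed(+4.05): V ← 33.09 +4.05 = 37.14 m/s
final state: V = 37.14 m/s, rpm = 7119 → n = rpm/60 = 118.650000 rev/s
target J* = 0.6741; solve J* = V/(n·D) for n: n = V/(J*·D) = 37.14/(0.6741 × 2.124) = 25.939587 rev/s
rpm = 60·n = 1556.375230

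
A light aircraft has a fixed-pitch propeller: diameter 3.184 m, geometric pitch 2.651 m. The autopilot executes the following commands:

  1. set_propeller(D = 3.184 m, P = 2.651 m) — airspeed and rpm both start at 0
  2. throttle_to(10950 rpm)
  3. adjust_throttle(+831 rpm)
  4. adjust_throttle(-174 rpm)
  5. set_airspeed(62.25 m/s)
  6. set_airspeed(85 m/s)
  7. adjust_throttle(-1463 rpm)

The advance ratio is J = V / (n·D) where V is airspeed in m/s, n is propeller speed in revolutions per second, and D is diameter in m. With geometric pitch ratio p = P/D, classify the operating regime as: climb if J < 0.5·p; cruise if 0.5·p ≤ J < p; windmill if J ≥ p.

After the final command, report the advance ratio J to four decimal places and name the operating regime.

J = 0.1579, regime = climb

set_propeller: D = 3.184 m, P = 2.651 m (p = P/D = 0.832601); state ← (V=0, rpm=0)
throttle_to(10950): rpm ← 10950
adjust_throttle(+831): rpm ← 10950 +831 = 11781
adjust_throttle(-174): rpm ← 11781 -174 = 11607
set_airspeed(62.25): V ← 62.25 m/s
set_airspeed(85): V ← 85 m/s
adjust_throttle(-1463): rpm ← 11607 -1463 = 10144
final state: V = 85 m/s, rpm = 10144 → n = rpm/60 = 169.066667 rev/s
J = V / (n·D) = 85 / (169.066667 × 3.184) = 0.157902
regime bands: climb J<0.4163 | cruise [0.4163, 0.8326) | windmill J≥0.8326
J = 0.1579 → climb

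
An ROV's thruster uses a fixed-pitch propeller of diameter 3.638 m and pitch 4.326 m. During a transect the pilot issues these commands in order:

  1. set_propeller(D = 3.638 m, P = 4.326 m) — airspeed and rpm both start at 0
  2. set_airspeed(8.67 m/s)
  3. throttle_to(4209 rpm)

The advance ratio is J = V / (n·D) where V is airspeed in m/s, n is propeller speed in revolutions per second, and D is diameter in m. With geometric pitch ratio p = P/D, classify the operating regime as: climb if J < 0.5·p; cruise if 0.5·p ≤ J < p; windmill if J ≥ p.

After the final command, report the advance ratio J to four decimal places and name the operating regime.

set_propeller: D = 3.638 m, P = 4.326 m (p = P/D = 1.189115); state ← (V=0, rpm=0)
set_airspeed(8.67): V ← 8.67 m/s
throttle_to(4209): rpm ← 4209
final state: V = 8.67 m/s, rpm = 4209 → n = rpm/60 = 70.150000 rev/s
J = V / (n·D) = 8.67 / (70.150000 × 3.638) = 0.033973
regime bands: climb J<0.5946 | cruise [0.5946, 1.1891) | windmill J≥1.1891
J = 0.0340 → climb

J = 0.0340, regime = climb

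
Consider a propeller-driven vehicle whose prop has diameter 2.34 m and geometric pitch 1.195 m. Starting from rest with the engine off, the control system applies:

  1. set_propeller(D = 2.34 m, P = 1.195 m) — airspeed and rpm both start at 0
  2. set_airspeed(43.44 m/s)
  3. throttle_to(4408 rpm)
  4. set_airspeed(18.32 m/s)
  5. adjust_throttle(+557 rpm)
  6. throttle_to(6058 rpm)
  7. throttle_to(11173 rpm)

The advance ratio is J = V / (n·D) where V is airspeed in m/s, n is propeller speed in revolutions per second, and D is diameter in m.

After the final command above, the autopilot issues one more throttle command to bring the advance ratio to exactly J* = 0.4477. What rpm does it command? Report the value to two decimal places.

set_propeller: D = 2.34 m, P = 1.195 m (p = P/D = 0.510684); state ← (V=0, rpm=0)
set_airspeed(43.44): V ← 43.44 m/s
throttle_to(4408): rpm ← 4408
set_airspeed(18.32): V ← 18.32 m/s
adjust_throttle(+557): rpm ← 4408 +557 = 4965
throttle_to(6058): rpm ← 6058
throttle_to(11173): rpm ← 11173
final state: V = 18.32 m/s, rpm = 11173 → n = rpm/60 = 186.216667 rev/s
target J* = 0.4477; solve J* = V/(n·D) for n: n = V/(J*·D) = 18.32/(0.4477 × 2.34) = 17.487290 rev/s
rpm = 60·n = 1049.237413

rpm = 1049.24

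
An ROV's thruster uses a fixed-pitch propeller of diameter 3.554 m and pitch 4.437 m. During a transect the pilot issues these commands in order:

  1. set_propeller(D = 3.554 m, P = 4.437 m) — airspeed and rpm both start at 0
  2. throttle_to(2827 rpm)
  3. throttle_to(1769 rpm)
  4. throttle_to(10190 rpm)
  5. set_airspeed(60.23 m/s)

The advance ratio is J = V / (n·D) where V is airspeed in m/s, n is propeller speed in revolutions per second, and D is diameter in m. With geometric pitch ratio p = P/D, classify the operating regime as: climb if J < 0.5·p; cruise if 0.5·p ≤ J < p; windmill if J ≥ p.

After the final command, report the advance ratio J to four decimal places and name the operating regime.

set_propeller: D = 3.554 m, P = 4.437 m (p = P/D = 1.248452); state ← (V=0, rpm=0)
throttle_to(2827): rpm ← 2827
throttle_to(1769): rpm ← 1769
throttle_to(10190): rpm ← 10190
set_airspeed(60.23): V ← 60.23 m/s
final state: V = 60.23 m/s, rpm = 10190 → n = rpm/60 = 169.833333 rev/s
J = V / (n·D) = 60.23 / (169.833333 × 3.554) = 0.099787
regime bands: climb J<0.6242 | cruise [0.6242, 1.2485) | windmill J≥1.2485
J = 0.0998 → climb

J = 0.0998, regime = climb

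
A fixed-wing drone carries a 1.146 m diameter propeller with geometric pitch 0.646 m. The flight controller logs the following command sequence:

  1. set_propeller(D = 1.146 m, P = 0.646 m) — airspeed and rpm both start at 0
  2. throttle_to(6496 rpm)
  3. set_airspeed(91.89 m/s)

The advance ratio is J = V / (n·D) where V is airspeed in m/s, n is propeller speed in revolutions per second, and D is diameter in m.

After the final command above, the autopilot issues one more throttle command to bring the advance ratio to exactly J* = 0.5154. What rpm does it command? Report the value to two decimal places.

rpm = 9334.49

set_propeller: D = 1.146 m, P = 0.646 m (p = P/D = 0.563700); state ← (V=0, rpm=0)
throttle_to(6496): rpm ← 6496
set_airspeed(91.89): V ← 91.89 m/s
final state: V = 91.89 m/s, rpm = 6496 → n = rpm/60 = 108.266667 rev/s
target J* = 0.5154; solve J* = V/(n·D) for n: n = V/(J*·D) = 91.89/(0.5154 × 1.146) = 155.574789 rev/s
rpm = 60·n = 9334.487319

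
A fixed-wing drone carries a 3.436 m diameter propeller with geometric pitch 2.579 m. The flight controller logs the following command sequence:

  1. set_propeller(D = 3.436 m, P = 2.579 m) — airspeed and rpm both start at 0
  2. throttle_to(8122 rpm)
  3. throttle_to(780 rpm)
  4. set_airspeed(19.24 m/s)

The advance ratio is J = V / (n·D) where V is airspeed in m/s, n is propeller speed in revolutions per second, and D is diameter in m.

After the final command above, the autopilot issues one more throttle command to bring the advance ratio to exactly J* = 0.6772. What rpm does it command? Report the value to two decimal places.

rpm = 496.12

set_propeller: D = 3.436 m, P = 2.579 m (p = P/D = 0.750582); state ← (V=0, rpm=0)
throttle_to(8122): rpm ← 8122
throttle_to(780): rpm ← 780
set_airspeed(19.24): V ← 19.24 m/s
final state: V = 19.24 m/s, rpm = 780 → n = rpm/60 = 13.000000 rev/s
target J* = 0.6772; solve J* = V/(n·D) for n: n = V/(J*·D) = 19.24/(0.6772 × 3.436) = 8.268657 rev/s
rpm = 60·n = 496.119404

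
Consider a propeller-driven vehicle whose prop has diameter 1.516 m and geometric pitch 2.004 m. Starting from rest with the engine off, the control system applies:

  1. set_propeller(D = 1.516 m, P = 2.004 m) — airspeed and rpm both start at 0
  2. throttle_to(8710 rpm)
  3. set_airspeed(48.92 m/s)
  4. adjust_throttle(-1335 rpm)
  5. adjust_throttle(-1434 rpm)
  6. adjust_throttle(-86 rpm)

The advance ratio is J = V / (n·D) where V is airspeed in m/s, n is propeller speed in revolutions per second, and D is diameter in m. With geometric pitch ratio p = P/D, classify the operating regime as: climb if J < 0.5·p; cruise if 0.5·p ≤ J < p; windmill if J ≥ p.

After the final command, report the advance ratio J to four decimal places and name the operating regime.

set_propeller: D = 1.516 m, P = 2.004 m (p = P/D = 1.321900); state ← (V=0, rpm=0)
throttle_to(8710): rpm ← 8710
set_airspeed(48.92): V ← 48.92 m/s
adjust_throttle(-1335): rpm ← 8710 -1335 = 7375
adjust_throttle(-1434): rpm ← 7375 -1434 = 5941
adjust_throttle(-86): rpm ← 5941 -86 = 5855
final state: V = 48.92 m/s, rpm = 5855 → n = rpm/60 = 97.583333 rev/s
J = V / (n·D) = 48.92 / (97.583333 × 1.516) = 0.330683
regime bands: climb J<0.6609 | cruise [0.6609, 1.3219) | windmill J≥1.3219
J = 0.3307 → climb

J = 0.3307, regime = climb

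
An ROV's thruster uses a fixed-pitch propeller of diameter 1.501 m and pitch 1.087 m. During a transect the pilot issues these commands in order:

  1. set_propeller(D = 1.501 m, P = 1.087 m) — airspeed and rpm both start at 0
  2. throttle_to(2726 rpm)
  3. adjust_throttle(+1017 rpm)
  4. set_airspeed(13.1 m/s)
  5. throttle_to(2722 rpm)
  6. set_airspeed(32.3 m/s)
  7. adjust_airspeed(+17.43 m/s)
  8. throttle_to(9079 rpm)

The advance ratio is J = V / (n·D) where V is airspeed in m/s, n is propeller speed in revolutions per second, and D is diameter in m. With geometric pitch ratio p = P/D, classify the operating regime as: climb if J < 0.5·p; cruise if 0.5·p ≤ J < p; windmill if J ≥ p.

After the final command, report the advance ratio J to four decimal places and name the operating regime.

J = 0.2190, regime = climb

set_propeller: D = 1.501 m, P = 1.087 m (p = P/D = 0.724184); state ← (V=0, rpm=0)
throttle_to(2726): rpm ← 2726
adjust_throttle(+1017): rpm ← 2726 +1017 = 3743
set_airspeed(13.1): V ← 13.1 m/s
throttle_to(2722): rpm ← 2722
set_airspeed(32.3): V ← 32.3 m/s
adjust_airspeed(+17.43): V ← 32.3 +17.43 = 49.73 m/s
throttle_to(9079): rpm ← 9079
final state: V = 49.73 m/s, rpm = 9079 → n = rpm/60 = 151.316667 rev/s
J = V / (n·D) = 49.73 / (151.316667 × 1.501) = 0.218953
regime bands: climb J<0.3621 | cruise [0.3621, 0.7242) | windmill J≥0.7242
J = 0.2190 → climb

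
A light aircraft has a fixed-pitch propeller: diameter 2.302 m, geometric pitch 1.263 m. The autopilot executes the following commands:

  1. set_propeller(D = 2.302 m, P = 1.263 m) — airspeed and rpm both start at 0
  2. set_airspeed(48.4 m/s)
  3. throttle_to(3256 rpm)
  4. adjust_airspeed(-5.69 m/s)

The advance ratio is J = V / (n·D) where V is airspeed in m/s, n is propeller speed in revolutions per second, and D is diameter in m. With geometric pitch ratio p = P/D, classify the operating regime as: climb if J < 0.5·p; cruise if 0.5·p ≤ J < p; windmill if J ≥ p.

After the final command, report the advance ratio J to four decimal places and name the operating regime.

J = 0.3419, regime = cruise

set_propeller: D = 2.302 m, P = 1.263 m (p = P/D = 0.548653); state ← (V=0, rpm=0)
set_airspeed(48.4): V ← 48.4 m/s
throttle_to(3256): rpm ← 3256
adjust_airspeed(-5.69): V ← 48.4 -5.69 = 42.71 m/s
final state: V = 42.71 m/s, rpm = 3256 → n = rpm/60 = 54.266667 rev/s
J = V / (n·D) = 42.71 / (54.266667 × 2.302) = 0.341894
regime bands: climb J<0.2743 | cruise [0.2743, 0.5487) | windmill J≥0.5487
J = 0.3419 → cruise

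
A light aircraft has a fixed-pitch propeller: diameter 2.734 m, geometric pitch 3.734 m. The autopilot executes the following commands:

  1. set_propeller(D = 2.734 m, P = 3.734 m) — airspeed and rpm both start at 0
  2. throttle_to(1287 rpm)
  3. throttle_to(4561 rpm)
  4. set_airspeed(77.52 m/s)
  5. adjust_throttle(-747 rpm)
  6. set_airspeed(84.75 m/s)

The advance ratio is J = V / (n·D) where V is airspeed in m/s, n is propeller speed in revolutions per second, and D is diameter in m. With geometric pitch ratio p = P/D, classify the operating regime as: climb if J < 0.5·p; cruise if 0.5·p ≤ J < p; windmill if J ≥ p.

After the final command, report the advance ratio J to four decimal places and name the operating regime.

J = 0.4877, regime = climb

set_propeller: D = 2.734 m, P = 3.734 m (p = P/D = 1.365764); state ← (V=0, rpm=0)
throttle_to(1287): rpm ← 1287
throttle_to(4561): rpm ← 4561
set_airspeed(77.52): V ← 77.52 m/s
adjust_throttle(-747): rpm ← 4561 -747 = 3814
set_airspeed(84.75): V ← 84.75 m/s
final state: V = 84.75 m/s, rpm = 3814 → n = rpm/60 = 63.566667 rev/s
J = V / (n·D) = 84.75 / (63.566667 × 2.734) = 0.487654
regime bands: climb J<0.6829 | cruise [0.6829, 1.3658) | windmill J≥1.3658
J = 0.4877 → climb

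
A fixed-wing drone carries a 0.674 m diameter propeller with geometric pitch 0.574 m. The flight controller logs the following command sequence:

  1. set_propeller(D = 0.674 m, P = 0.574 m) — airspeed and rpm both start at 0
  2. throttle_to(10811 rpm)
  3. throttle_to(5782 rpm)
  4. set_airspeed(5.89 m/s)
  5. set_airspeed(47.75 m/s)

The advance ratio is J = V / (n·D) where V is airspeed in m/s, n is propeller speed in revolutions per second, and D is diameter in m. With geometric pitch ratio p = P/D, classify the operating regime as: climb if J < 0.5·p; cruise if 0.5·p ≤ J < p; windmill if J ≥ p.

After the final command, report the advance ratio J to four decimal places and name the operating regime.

set_propeller: D = 0.674 m, P = 0.574 m (p = P/D = 0.851632); state ← (V=0, rpm=0)
throttle_to(10811): rpm ← 10811
throttle_to(5782): rpm ← 5782
set_airspeed(5.89): V ← 5.89 m/s
set_airspeed(47.75): V ← 47.75 m/s
final state: V = 47.75 m/s, rpm = 5782 → n = rpm/60 = 96.366667 rev/s
J = V / (n·D) = 47.75 / (96.366667 × 0.674) = 0.735168
regime bands: climb J<0.4258 | cruise [0.4258, 0.8516) | windmill J≥0.8516
J = 0.7352 → cruise

J = 0.7352, regime = cruise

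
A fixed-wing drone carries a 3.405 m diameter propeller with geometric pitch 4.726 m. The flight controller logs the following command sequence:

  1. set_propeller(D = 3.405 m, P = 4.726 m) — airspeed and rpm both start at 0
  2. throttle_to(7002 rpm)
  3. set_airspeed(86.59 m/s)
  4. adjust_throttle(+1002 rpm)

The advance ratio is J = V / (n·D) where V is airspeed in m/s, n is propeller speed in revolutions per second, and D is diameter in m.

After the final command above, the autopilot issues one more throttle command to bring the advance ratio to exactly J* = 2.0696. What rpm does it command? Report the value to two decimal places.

rpm = 737.25

set_propeller: D = 3.405 m, P = 4.726 m (p = P/D = 1.387959); state ← (V=0, rpm=0)
throttle_to(7002): rpm ← 7002
set_airspeed(86.59): V ← 86.59 m/s
adjust_throttle(+1002): rpm ← 7002 +1002 = 8004
final state: V = 86.59 m/s, rpm = 8004 → n = rpm/60 = 133.400000 rev/s
target J* = 2.0696; solve J* = V/(n·D) for n: n = V/(J*·D) = 86.59/(2.0696 × 3.405) = 12.287519 rev/s
rpm = 60·n = 737.251149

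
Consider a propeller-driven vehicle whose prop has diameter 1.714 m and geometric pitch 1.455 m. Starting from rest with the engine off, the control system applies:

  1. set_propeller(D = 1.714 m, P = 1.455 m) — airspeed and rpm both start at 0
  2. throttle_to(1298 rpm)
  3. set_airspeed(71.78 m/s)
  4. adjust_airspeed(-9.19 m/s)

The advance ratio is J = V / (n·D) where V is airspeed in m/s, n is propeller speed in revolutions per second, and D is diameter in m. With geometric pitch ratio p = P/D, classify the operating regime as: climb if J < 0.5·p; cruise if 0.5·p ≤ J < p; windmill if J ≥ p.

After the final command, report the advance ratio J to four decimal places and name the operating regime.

J = 1.6880, regime = windmill

set_propeller: D = 1.714 m, P = 1.455 m (p = P/D = 0.848891); state ← (V=0, rpm=0)
throttle_to(1298): rpm ← 1298
set_airspeed(71.78): V ← 71.78 m/s
adjust_airspeed(-9.19): V ← 71.78 -9.19 = 62.59 m/s
final state: V = 62.59 m/s, rpm = 1298 → n = rpm/60 = 21.633333 rev/s
J = V / (n·D) = 62.59 / (21.633333 × 1.714) = 1.687993
regime bands: climb J<0.4244 | cruise [0.4244, 0.8489) | windmill J≥0.8489
J = 1.6880 → windmill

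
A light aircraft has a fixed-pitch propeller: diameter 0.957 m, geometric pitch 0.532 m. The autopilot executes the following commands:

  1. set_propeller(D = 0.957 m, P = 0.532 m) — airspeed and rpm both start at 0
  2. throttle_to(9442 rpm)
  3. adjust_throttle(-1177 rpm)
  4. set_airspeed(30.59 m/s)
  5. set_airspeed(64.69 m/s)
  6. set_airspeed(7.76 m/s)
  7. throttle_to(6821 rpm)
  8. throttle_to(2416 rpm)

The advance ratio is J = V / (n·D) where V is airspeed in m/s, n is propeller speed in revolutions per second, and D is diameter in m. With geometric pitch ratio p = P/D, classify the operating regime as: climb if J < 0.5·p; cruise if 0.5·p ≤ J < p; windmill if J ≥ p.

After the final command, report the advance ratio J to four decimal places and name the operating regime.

J = 0.2014, regime = climb

set_propeller: D = 0.957 m, P = 0.532 m (p = P/D = 0.555904); state ← (V=0, rpm=0)
throttle_to(9442): rpm ← 9442
adjust_throttle(-1177): rpm ← 9442 -1177 = 8265
set_airspeed(30.59): V ← 30.59 m/s
set_airspeed(64.69): V ← 64.69 m/s
set_airspeed(7.76): V ← 7.76 m/s
throttle_to(6821): rpm ← 6821
throttle_to(2416): rpm ← 2416
final state: V = 7.76 m/s, rpm = 2416 → n = rpm/60 = 40.266667 rev/s
J = V / (n·D) = 7.76 / (40.266667 × 0.957) = 0.201374
regime bands: climb J<0.2780 | cruise [0.2780, 0.5559) | windmill J≥0.5559
J = 0.2014 → climb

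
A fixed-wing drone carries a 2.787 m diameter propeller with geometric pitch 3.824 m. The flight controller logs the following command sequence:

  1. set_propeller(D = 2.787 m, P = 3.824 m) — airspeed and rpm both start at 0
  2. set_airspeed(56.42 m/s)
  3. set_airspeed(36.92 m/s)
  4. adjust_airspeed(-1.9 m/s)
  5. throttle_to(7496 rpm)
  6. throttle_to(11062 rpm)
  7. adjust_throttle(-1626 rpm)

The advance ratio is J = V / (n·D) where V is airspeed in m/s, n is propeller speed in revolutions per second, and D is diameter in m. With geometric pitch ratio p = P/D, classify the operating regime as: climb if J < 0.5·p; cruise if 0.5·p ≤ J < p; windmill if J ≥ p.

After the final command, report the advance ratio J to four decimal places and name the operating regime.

J = 0.0799, regime = climb

set_propeller: D = 2.787 m, P = 3.824 m (p = P/D = 1.372085); state ← (V=0, rpm=0)
set_airspeed(56.42): V ← 56.42 m/s
set_airspeed(36.92): V ← 36.92 m/s
adjust_airspeed(-1.9): V ← 36.92 -1.9 = 35.02 m/s
throttle_to(7496): rpm ← 7496
throttle_to(11062): rpm ← 11062
adjust_throttle(-1626): rpm ← 11062 -1626 = 9436
final state: V = 35.02 m/s, rpm = 9436 → n = rpm/60 = 157.266667 rev/s
J = V / (n·D) = 35.02 / (157.266667 × 2.787) = 0.079899
regime bands: climb J<0.6860 | cruise [0.6860, 1.3721) | windmill J≥1.3721
J = 0.0799 → climb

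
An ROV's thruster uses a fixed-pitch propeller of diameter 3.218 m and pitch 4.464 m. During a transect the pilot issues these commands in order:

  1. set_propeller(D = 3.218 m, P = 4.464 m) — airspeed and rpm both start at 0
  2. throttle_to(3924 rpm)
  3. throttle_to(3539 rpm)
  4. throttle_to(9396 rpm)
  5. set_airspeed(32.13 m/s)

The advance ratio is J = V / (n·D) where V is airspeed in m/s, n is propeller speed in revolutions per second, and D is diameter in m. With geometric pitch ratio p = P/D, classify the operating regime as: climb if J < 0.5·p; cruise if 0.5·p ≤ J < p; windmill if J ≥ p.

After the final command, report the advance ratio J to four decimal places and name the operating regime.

set_propeller: D = 3.218 m, P = 4.464 m (p = P/D = 1.387197); state ← (V=0, rpm=0)
throttle_to(3924): rpm ← 3924
throttle_to(3539): rpm ← 3539
throttle_to(9396): rpm ← 9396
set_airspeed(32.13): V ← 32.13 m/s
final state: V = 32.13 m/s, rpm = 9396 → n = rpm/60 = 156.600000 rev/s
J = V / (n·D) = 32.13 / (156.600000 × 3.218) = 0.063758
regime bands: climb J<0.6936 | cruise [0.6936, 1.3872) | windmill J≥1.3872
J = 0.0638 → climb

J = 0.0638, regime = climb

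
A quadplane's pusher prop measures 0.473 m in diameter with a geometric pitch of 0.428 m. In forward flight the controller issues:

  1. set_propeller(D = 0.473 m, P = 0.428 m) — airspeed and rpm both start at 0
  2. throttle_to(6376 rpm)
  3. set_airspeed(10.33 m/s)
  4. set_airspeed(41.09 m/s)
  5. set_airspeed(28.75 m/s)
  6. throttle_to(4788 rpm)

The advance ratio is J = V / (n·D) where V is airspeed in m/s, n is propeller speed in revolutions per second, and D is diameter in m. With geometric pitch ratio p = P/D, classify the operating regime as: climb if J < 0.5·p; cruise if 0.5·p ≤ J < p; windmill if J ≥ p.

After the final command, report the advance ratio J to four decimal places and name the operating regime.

set_propeller: D = 0.473 m, P = 0.428 m (p = P/D = 0.904863); state ← (V=0, rpm=0)
throttle_to(6376): rpm ← 6376
set_airspeed(10.33): V ← 10.33 m/s
set_airspeed(41.09): V ← 41.09 m/s
set_airspeed(28.75): V ← 28.75 m/s
throttle_to(4788): rpm ← 4788
final state: V = 28.75 m/s, rpm = 4788 → n = rpm/60 = 79.800000 rev/s
J = V / (n·D) = 28.75 / (79.800000 × 0.473) = 0.761682
regime bands: climb J<0.4524 | cruise [0.4524, 0.9049) | windmill J≥0.9049
J = 0.7617 → cruise

J = 0.7617, regime = cruise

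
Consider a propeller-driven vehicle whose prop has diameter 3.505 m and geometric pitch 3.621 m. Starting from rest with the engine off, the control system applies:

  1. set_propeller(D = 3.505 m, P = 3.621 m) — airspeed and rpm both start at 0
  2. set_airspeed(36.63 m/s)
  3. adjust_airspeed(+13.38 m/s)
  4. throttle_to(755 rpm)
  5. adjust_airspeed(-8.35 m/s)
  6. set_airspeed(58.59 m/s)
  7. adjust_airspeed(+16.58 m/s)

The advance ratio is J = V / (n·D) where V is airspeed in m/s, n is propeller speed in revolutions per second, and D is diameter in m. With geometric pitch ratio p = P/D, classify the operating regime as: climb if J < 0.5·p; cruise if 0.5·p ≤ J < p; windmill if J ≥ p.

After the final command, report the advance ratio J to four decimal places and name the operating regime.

J = 1.7044, regime = windmill

set_propeller: D = 3.505 m, P = 3.621 m (p = P/D = 1.033096); state ← (V=0, rpm=0)
set_airspeed(36.63): V ← 36.63 m/s
adjust_airspeed(+13.38): V ← 36.63 +13.38 = 50.01 m/s
throttle_to(755): rpm ← 755
adjust_airspeed(-8.35): V ← 50.01 -8.35 = 41.66 m/s
set_airspeed(58.59): V ← 58.59 m/s
adjust_airspeed(+16.58): V ← 58.59 +16.58 = 75.17 m/s
final state: V = 75.17 m/s, rpm = 755 → n = rpm/60 = 12.583333 rev/s
J = V / (n·D) = 75.17 / (12.583333 × 3.505) = 1.704358
regime bands: climb J<0.5165 | cruise [0.5165, 1.0331) | windmill J≥1.0331
J = 1.7044 → windmill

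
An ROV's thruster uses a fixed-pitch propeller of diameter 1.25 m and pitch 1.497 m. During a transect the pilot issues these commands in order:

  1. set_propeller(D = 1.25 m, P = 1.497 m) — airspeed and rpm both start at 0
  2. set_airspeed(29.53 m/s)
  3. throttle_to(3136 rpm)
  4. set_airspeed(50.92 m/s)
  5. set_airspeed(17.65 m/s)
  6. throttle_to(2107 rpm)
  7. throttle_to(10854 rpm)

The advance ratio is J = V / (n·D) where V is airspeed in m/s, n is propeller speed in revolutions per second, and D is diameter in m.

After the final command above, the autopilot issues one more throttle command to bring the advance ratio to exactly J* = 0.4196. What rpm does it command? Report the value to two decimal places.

rpm = 2019.07

set_propeller: D = 1.25 m, P = 1.497 m (p = P/D = 1.197600); state ← (V=0, rpm=0)
set_airspeed(29.53): V ← 29.53 m/s
throttle_to(3136): rpm ← 3136
set_airspeed(50.92): V ← 50.92 m/s
set_airspeed(17.65): V ← 17.65 m/s
throttle_to(2107): rpm ← 2107
throttle_to(10854): rpm ← 10854
final state: V = 17.65 m/s, rpm = 10854 → n = rpm/60 = 180.900000 rev/s
target J* = 0.4196; solve J* = V/(n·D) for n: n = V/(J*·D) = 17.65/(0.4196 × 1.25) = 33.651096 rev/s
rpm = 60·n = 2019.065777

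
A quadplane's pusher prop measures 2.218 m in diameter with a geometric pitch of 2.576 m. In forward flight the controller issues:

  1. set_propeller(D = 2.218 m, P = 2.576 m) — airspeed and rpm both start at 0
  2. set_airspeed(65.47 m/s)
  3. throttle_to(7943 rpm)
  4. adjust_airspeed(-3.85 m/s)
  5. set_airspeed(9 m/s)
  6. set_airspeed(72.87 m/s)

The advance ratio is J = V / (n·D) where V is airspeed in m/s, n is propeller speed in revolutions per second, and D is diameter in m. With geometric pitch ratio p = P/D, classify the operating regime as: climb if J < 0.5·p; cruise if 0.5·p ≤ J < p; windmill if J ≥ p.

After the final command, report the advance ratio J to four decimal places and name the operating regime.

set_propeller: D = 2.218 m, P = 2.576 m (p = P/D = 1.161407); state ← (V=0, rpm=0)
set_airspeed(65.47): V ← 65.47 m/s
throttle_to(7943): rpm ← 7943
adjust_airspeed(-3.85): V ← 65.47 -3.85 = 61.62 m/s
set_airspeed(9): V ← 9 m/s
set_airspeed(72.87): V ← 72.87 m/s
final state: V = 72.87 m/s, rpm = 7943 → n = rpm/60 = 132.383333 rev/s
J = V / (n·D) = 72.87 / (132.383333 × 2.218) = 0.248173
regime bands: climb J<0.5807 | cruise [0.5807, 1.1614) | windmill J≥1.1614
J = 0.2482 → climb

J = 0.2482, regime = climb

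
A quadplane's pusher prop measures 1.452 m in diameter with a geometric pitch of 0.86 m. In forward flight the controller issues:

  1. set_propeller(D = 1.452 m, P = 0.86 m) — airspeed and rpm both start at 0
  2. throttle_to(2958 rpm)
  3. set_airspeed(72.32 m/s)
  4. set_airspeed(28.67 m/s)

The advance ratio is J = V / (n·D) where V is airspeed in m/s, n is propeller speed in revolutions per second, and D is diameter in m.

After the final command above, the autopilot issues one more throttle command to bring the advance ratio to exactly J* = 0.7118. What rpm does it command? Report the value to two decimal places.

rpm = 1664.39

set_propeller: D = 1.452 m, P = 0.86 m (p = P/D = 0.592287); state ← (V=0, rpm=0)
throttle_to(2958): rpm ← 2958
set_airspeed(72.32): V ← 72.32 m/s
set_airspeed(28.67): V ← 28.67 m/s
final state: V = 28.67 m/s, rpm = 2958 → n = rpm/60 = 49.300000 rev/s
target J* = 0.7118; solve J* = V/(n·D) for n: n = V/(J*·D) = 28.67/(0.7118 × 1.452) = 27.739785 rev/s
rpm = 60·n = 1664.387108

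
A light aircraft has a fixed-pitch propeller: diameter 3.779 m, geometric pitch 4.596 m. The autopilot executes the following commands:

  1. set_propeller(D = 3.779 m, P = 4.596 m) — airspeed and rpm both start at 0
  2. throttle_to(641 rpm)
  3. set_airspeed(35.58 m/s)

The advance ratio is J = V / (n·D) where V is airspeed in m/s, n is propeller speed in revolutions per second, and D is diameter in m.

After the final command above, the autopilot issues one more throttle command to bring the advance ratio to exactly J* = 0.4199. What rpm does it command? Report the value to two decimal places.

set_propeller: D = 3.779 m, P = 4.596 m (p = P/D = 1.216195); state ← (V=0, rpm=0)
throttle_to(641): rpm ← 641
set_airspeed(35.58): V ← 35.58 m/s
final state: V = 35.58 m/s, rpm = 641 → n = rpm/60 = 10.683333 rev/s
target J* = 0.4199; solve J* = V/(n·D) for n: n = V/(J*·D) = 35.58/(0.4199 × 3.779) = 22.422456 rev/s
rpm = 60·n = 1345.347350

rpm = 1345.35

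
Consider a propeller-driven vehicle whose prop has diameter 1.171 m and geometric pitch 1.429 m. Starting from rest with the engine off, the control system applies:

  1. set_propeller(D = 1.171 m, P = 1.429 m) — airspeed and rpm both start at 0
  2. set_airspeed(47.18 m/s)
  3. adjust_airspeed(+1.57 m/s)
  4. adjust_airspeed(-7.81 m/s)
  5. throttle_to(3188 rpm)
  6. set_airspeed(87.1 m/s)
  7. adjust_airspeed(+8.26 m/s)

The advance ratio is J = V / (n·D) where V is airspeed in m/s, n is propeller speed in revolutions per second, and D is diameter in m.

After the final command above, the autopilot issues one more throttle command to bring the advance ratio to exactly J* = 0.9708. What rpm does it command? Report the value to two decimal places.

rpm = 5033.05

set_propeller: D = 1.171 m, P = 1.429 m (p = P/D = 1.220325); state ← (V=0, rpm=0)
set_airspeed(47.18): V ← 47.18 m/s
adjust_airspeed(+1.57): V ← 47.18 +1.57 = 48.75 m/s
adjust_airspeed(-7.81): V ← 48.75 -7.81 = 40.94 m/s
throttle_to(3188): rpm ← 3188
set_airspeed(87.1): V ← 87.1 m/s
adjust_airspeed(+8.26): V ← 87.1 +8.26 = 95.36 m/s
final state: V = 95.36 m/s, rpm = 3188 → n = rpm/60 = 53.133333 rev/s
target J* = 0.9708; solve J* = V/(n·D) for n: n = V/(J*·D) = 95.36/(0.9708 × 1.171) = 83.884087 rev/s
rpm = 60·n = 5033.045193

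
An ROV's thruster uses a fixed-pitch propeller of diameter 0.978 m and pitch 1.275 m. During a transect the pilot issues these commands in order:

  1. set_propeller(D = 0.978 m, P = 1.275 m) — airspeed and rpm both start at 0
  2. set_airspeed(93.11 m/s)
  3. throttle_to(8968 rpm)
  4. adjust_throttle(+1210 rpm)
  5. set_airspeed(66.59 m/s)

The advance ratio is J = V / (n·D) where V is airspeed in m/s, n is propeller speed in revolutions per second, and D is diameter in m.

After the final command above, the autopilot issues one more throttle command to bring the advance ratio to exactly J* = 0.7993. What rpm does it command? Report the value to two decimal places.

rpm = 5111.07

set_propeller: D = 0.978 m, P = 1.275 m (p = P/D = 1.303681); state ← (V=0, rpm=0)
set_airspeed(93.11): V ← 93.11 m/s
throttle_to(8968): rpm ← 8968
adjust_throttle(+1210): rpm ← 8968 +1210 = 10178
set_airspeed(66.59): V ← 66.59 m/s
final state: V = 66.59 m/s, rpm = 10178 → n = rpm/60 = 169.633333 rev/s
target J* = 0.7993; solve J* = V/(n·D) for n: n = V/(J*·D) = 66.59/(0.7993 × 0.978) = 85.184455 rev/s
rpm = 60·n = 5111.067276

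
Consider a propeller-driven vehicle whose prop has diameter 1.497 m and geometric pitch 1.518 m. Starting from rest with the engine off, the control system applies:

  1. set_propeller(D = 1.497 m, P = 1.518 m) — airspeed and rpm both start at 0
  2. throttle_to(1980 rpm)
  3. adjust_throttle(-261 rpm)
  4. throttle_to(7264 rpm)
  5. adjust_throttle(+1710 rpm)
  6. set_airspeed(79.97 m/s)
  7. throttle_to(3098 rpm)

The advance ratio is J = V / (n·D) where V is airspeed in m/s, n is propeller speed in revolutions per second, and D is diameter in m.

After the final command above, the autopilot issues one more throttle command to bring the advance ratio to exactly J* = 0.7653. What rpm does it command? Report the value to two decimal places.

rpm = 4188.18

set_propeller: D = 1.497 m, P = 1.518 m (p = P/D = 1.014028); state ← (V=0, rpm=0)
throttle_to(1980): rpm ← 1980
adjust_throttle(-261): rpm ← 1980 -261 = 1719
throttle_to(7264): rpm ← 7264
adjust_throttle(+1710): rpm ← 7264 +1710 = 8974
set_airspeed(79.97): V ← 79.97 m/s
throttle_to(3098): rpm ← 3098
final state: V = 79.97 m/s, rpm = 3098 → n = rpm/60 = 51.633333 rev/s
target J* = 0.7653; solve J* = V/(n·D) for n: n = V/(J*·D) = 79.97/(0.7653 × 1.497) = 69.802919 rev/s
rpm = 60·n = 4188.175122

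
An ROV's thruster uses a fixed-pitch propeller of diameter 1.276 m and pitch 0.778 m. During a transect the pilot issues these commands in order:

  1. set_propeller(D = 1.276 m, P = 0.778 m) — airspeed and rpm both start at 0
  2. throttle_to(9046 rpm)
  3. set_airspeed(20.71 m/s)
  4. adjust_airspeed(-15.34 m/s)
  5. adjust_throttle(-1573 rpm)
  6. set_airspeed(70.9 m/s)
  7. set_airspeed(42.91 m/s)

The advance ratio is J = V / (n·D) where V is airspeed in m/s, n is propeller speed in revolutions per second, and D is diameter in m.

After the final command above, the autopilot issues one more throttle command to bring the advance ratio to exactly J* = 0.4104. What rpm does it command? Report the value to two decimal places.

set_propeller: D = 1.276 m, P = 0.778 m (p = P/D = 0.609718); state ← (V=0, rpm=0)
throttle_to(9046): rpm ← 9046
set_airspeed(20.71): V ← 20.71 m/s
adjust_airspeed(-15.34): V ← 20.71 -15.34 = 5.37 m/s
adjust_throttle(-1573): rpm ← 9046 -1573 = 7473
set_airspeed(70.9): V ← 70.9 m/s
set_airspeed(42.91): V ← 42.91 m/s
final state: V = 42.91 m/s, rpm = 7473 → n = rpm/60 = 124.550000 rev/s
target J* = 0.4104; solve J* = V/(n·D) for n: n = V/(J*·D) = 42.91/(0.4104 × 1.276) = 81.940854 rev/s
rpm = 60·n = 4916.451264

rpm = 4916.45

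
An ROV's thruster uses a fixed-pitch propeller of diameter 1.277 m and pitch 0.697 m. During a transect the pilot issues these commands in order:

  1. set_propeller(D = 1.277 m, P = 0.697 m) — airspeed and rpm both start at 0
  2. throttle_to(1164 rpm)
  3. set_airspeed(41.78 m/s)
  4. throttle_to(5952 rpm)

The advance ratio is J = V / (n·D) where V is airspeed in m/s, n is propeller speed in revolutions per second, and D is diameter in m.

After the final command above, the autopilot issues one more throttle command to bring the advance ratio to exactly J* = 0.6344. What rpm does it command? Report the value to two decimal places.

set_propeller: D = 1.277 m, P = 0.697 m (p = P/D = 0.545810); state ← (V=0, rpm=0)
throttle_to(1164): rpm ← 1164
set_airspeed(41.78): V ← 41.78 m/s
throttle_to(5952): rpm ← 5952
final state: V = 41.78 m/s, rpm = 5952 → n = rpm/60 = 99.200000 rev/s
target J* = 0.6344; solve J* = V/(n·D) for n: n = V/(J*·D) = 41.78/(0.6344 × 1.277) = 51.572046 rev/s
rpm = 60·n = 3094.322779

rpm = 3094.32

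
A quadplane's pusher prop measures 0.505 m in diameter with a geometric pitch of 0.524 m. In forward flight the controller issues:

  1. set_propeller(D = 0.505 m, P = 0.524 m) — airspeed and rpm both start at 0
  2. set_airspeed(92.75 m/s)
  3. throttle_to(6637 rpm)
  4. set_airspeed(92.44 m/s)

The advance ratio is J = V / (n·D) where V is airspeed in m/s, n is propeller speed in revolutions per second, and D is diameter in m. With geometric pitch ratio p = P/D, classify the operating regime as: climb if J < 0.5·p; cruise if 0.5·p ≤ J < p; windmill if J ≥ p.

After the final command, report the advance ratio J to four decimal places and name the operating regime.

J = 1.6548, regime = windmill

set_propeller: D = 0.505 m, P = 0.524 m (p = P/D = 1.037624); state ← (V=0, rpm=0)
set_airspeed(92.75): V ← 92.75 m/s
throttle_to(6637): rpm ← 6637
set_airspeed(92.44): V ← 92.44 m/s
final state: V = 92.44 m/s, rpm = 6637 → n = rpm/60 = 110.616667 rev/s
J = V / (n·D) = 92.44 / (110.616667 × 0.505) = 1.654809
regime bands: climb J<0.5188 | cruise [0.5188, 1.0376) | windmill J≥1.0376
J = 1.6548 → windmill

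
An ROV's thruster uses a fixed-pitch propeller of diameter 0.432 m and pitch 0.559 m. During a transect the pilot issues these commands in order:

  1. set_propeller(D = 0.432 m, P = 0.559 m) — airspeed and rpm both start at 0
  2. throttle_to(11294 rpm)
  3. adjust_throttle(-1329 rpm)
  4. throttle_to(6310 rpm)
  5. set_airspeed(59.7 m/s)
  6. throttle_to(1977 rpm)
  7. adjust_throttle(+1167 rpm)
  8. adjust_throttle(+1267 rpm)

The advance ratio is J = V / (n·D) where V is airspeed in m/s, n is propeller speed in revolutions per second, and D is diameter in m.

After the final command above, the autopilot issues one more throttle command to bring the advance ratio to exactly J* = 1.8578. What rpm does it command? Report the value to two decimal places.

set_propeller: D = 0.432 m, P = 0.559 m (p = P/D = 1.293981); state ← (V=0, rpm=0)
throttle_to(11294): rpm ← 11294
adjust_throttle(-1329): rpm ← 11294 -1329 = 9965
throttle_to(6310): rpm ← 6310
set_airspeed(59.7): V ← 59.7 m/s
throttle_to(1977): rpm ← 1977
adjust_throttle(+1167): rpm ← 1977 +1167 = 3144
adjust_throttle(+1267): rpm ← 3144 +1267 = 4411
final state: V = 59.7 m/s, rpm = 4411 → n = rpm/60 = 73.516667 rev/s
target J* = 1.8578; solve J* = V/(n·D) for n: n = V/(J*·D) = 59.7/(1.8578 × 0.432) = 74.386072 rev/s
rpm = 60·n = 4463.164316

rpm = 4463.16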